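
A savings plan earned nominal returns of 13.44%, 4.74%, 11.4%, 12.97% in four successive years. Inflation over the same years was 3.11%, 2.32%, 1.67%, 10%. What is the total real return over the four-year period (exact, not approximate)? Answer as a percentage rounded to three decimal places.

Compound the nominal returns: 1.1344 × 1.0474 × 1.1140 × 1.1297 = 1.495296.
Compound inflation: 1.0311 × 1.0232 × 1.0167 × 1.1000 = 1.179904.
Deflate: 1.495296 / 1.179904 = 1.267302.
Total real return = 1.267302 − 1 → 26.730%.

26.730%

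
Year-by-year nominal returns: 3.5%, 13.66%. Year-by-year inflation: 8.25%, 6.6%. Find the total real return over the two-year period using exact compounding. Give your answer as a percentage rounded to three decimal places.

1.944%

Compound the nominal returns: 1.0350 × 1.1366 = 1.176381.
Compound inflation: 1.0825 × 1.0660 = 1.153945.
Deflate: 1.176381 / 1.153945 = 1.019443.
Total real return = 1.019443 − 1 → 1.944%.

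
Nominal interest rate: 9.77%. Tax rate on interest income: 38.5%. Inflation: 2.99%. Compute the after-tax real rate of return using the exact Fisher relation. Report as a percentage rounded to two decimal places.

After-tax nominal return = 9.77% × (1 − 0.385) = 6.00855%.
1 + r = 1.0600855 / 1.02990 = 1.029309
After-tax real rate = 1.029309 − 1 → 2.93%.

2.93%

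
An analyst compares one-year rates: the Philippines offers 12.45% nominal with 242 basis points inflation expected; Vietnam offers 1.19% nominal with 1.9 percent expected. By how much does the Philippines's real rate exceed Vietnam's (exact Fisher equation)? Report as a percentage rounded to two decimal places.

The Philippines: (1 + 0.1245)/(1 + 0.0242) − 1 = 9.7930%
Vietnam: (1 + 0.0119)/(1 + 0.0190) − 1 = -0.6968%
Differential = 9.7930% − (-0.6968%) = 10.4898% → 10.49%.

10.49%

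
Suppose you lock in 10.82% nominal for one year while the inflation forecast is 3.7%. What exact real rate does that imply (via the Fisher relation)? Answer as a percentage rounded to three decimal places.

1 + r = 1.10820 / 1.03700 = 1.068660
r = 1.068660 − 1 = 6.8660%, i.e. 6.866%.

6.866%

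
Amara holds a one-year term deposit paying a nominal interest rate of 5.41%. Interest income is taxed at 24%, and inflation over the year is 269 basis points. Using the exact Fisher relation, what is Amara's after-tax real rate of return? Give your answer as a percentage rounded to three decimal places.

1.384%

After-tax nominal return = 5.41% × (1 − 0.24) = 4.1116%.
1 + r = 1.041116 / 1.02690 = 1.013844
After-tax real rate = 1.013844 − 1 → 1.384%.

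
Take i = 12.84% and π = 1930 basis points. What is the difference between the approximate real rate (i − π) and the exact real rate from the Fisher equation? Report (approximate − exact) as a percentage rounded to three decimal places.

-1.045%

Approximate: r ≈ 12.840% − 19.300% = -6.4600%
Exact: (1 + 0.1284)/(1 + 0.1930) − 1 = -5.4149%
Error = -6.4600% − (-5.4149%) = -1.0451% → -1.045%.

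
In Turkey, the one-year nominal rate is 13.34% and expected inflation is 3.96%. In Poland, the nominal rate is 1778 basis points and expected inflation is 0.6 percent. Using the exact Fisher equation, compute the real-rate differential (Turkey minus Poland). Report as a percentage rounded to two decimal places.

-8.05%

Turkey: (1 + 0.1334)/(1 + 0.0396) − 1 = 9.0227%
Poland: (1 + 0.1778)/(1 + 0.0060) − 1 = 17.0775%
Differential = 9.0227% − 17.0775% = -8.0548% → -8.05%.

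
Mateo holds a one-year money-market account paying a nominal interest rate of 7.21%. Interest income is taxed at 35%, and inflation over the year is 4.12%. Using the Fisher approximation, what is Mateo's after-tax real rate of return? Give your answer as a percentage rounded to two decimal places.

After-tax nominal return = 7.21% × (1 − 0.35) = 4.6865%.
r ≈ 4.6865% − 4.12% → 0.57%.

0.57%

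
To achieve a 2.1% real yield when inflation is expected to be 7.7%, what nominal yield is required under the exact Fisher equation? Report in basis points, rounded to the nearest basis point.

(1 + i) = (1 + r)(1 + π) = 1.02100 × 1.07700 = 1.099617
i = 1.099617 − 1, so the required nominal rate is 996 basis points.

996 basis points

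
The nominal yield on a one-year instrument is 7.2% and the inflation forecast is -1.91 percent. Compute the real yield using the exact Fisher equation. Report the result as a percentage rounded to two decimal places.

By the Fisher relation, 1 + r = (1 + i)/(1 + π).
1 + r = 1.07200 / 0.98090 = 1.092874
r = 1.092874 − 1 = 9.2874%, i.e. 9.29%.

9.29%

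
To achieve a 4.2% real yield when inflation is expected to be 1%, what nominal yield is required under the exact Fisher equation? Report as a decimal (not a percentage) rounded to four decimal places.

(1 + i) = (1 + r)(1 + π) = 1.04200 × 1.01000 = 1.05242
i = 1.05242 − 1, so the required nominal rate is 0.0524.

0.0524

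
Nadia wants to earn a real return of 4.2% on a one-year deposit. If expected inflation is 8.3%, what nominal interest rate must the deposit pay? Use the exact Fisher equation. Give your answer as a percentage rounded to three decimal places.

12.849%

(1 + i) = (1 + r)(1 + π) = 1.04200 × 1.08300 = 1.128486
i = 1.128486 − 1, so the required nominal rate is 12.849%.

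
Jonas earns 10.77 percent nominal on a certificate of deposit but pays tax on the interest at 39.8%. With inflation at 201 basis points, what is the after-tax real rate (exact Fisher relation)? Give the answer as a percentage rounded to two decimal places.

4.39%

After-tax nominal return = 10.77% × (1 − 0.398) = 6.48354%.
1 + r = 1.0648354 / 1.02010 = 1.043854
After-tax real rate = 1.043854 − 1 → 4.39%.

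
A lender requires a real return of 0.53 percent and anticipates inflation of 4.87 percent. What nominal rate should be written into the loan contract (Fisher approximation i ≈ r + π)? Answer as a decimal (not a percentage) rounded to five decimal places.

0.05400

i ≈ r + π = 0.53% + 4.87% = 0.05400.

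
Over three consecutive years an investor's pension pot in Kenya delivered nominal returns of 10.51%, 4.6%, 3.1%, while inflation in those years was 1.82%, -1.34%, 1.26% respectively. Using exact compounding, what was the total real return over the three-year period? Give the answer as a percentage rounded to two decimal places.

Nominal growth factor = 1.1051 × 1.0460 × 1.0310 = 1.191769
Price-level growth factor = 1.0182 × 0.9866 × 1.0126 = 1.017214
Real growth factor = 1.191769 / 1.017214 = 1.171601
Total real return = 1.171601 − 1 → 17.16%.

17.16%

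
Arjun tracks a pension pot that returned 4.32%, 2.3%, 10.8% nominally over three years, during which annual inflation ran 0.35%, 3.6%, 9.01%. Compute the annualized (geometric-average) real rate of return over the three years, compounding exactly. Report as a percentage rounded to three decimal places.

1.425%

Nominal growth factor = 1.0432 × 1.0230 × 1.1080 = 1.18245051
Price-level growth factor = 1.0035 × 1.0360 × 1.0901 = 1.13329630
Real growth factor = 1.18245051 / 1.13329630 = 1.04337278
Annualized real rate = 1.04337278^(1/3) − 1 = 1.4253% → 1.425%.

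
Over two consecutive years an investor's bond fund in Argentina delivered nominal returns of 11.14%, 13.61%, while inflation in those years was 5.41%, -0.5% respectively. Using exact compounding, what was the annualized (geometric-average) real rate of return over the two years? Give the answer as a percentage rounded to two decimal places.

9.72%

Nominal growth factor = 1.1114 × 1.1361 = 1.26266154
Price-level growth factor = 1.0541 × 0.9950 = 1.04882950
Real growth factor = 1.26266154 / 1.04882950 = 1.20387684
Annualized real rate = 1.20387684^(1/2) − 1 = 9.7213% → 9.72%.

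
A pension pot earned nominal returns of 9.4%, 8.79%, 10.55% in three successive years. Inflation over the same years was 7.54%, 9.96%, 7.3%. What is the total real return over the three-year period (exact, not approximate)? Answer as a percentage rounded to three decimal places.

Nominal growth factor = 1.0940 × 1.0879 × 1.1055 = 1.315725
Price-level growth factor = 1.0754 × 1.0996 × 1.0730 = 1.268833
Real growth factor = 1.315725 / 1.268833 = 1.036957
Total real return = 1.036957 − 1 → 3.696%.

3.696%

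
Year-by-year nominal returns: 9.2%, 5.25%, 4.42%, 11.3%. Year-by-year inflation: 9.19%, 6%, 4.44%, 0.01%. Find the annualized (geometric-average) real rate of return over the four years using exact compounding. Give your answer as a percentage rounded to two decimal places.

Nominal growth factor = 1.0920 × 1.0525 × 1.0442 × 1.1130 = 1.33574512
Price-level growth factor = 1.0919 × 1.0600 × 1.0444 × 1.0001 = 1.20892406
Real growth factor = 1.33574512 / 1.20892406 = 1.10490407
Annualized real rate = 1.10490407^(1/4) − 1 = 2.5253% → 2.53%.

2.53%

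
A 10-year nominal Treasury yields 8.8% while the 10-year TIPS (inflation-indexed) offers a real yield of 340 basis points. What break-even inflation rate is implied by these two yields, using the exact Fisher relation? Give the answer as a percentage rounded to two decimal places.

(1 + π) = (1 + i)/(1 + r) = 1.08800 / 1.03400 = 1.052224
Break-even inflation = 1.052224 − 1 → 5.22%.

5.22%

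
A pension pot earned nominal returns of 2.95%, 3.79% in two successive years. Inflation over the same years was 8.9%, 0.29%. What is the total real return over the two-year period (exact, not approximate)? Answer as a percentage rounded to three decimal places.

-2.165%

Compound the nominal returns: 1.0295 × 1.0379 = 1.0685181.
Compound inflation: 1.0890 × 1.0029 = 1.0921581.
Deflate: 1.0685181 / 1.0921581 = 0.9783547.
Total real return = 0.9783547 − 1 → -2.165%.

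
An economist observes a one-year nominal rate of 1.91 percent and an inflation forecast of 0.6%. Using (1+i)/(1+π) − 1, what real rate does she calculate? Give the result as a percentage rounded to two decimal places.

1 + r = 1.01910 / 1.00600 = 1.013022
r = 1.013022 − 1 = 1.3022%, i.e. 1.30%.

1.30%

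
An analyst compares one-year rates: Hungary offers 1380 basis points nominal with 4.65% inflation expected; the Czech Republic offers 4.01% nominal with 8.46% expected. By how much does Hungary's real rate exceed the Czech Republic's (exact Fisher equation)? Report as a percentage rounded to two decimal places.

Hungary: (1 + 0.1380)/(1 + 0.0465) − 1 = 8.7434%
The Czech Republic: (1 + 0.0401)/(1 + 0.0846) − 1 = -4.1029%
Differential = 8.7434% − (-4.1029%) = 12.8463% → 12.85%.

12.85%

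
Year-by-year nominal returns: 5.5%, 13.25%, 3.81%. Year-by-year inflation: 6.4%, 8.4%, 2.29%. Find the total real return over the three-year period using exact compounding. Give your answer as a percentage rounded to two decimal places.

5.13%

Nominal growth factor = 1.0550 × 1.1325 × 1.0381 = 1.240309
Price-level growth factor = 1.0640 × 1.0840 × 1.0229 = 1.179788
Real growth factor = 1.240309 / 1.179788 = 1.051298
Total real return = 1.051298 − 1 → 5.13%.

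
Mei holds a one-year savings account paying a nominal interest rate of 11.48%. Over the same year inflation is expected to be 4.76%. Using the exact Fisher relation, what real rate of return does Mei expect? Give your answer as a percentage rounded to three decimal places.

By the Fisher relation, 1 + r = (1 + i)/(1 + π).
1 + r = 1.11480 / 1.04760 = 1.064147
r = 1.064147 − 1 = 6.4147%, i.e. 6.415%.

6.415%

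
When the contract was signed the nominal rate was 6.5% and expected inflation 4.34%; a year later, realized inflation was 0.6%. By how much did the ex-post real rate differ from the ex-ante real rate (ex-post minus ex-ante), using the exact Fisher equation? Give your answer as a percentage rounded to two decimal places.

Ex-ante: (1 + 0.0650)/(1 + 0.0434) − 1 = 2.0702%
Ex-post: (1 + 0.0650)/(1 + 0.0060) − 1 = 5.8648%
Difference (ex-post − ex-ante) = 3.7947% → 3.79%.

3.79%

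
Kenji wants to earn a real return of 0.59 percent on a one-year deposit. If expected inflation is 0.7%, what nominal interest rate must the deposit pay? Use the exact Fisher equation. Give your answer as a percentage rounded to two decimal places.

(1 + i) = (1 + r)(1 + π) = 1.00590 × 1.00700 = 1.0129413
i = 1.0129413 − 1, so the required nominal rate is 1.29%.

1.29%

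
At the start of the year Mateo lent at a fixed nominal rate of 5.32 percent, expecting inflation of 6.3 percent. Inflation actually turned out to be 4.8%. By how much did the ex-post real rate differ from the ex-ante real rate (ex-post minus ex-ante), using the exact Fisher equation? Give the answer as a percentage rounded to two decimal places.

1.42%

Ex-ante: (1 + 0.0532)/(1 + 0.0630) − 1 = -0.9219%
Ex-post: (1 + 0.0532)/(1 + 0.0480) − 1 = 0.4962%
Difference (ex-post − ex-ante) = 1.4181% → 1.42%.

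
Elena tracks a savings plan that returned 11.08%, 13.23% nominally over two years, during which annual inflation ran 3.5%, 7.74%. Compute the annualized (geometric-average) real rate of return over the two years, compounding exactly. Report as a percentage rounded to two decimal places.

6.20%

Compound the nominal returns: 1.1108 × 1.1323 = 1.25775884.
Compound inflation: 1.0350 × 1.0774 = 1.11510900.
Deflate: 1.25775884 / 1.11510900 = 1.12792457.
Annualized real rate = 1.12792457^(1/2) − 1 = 6.2038% → 6.20%.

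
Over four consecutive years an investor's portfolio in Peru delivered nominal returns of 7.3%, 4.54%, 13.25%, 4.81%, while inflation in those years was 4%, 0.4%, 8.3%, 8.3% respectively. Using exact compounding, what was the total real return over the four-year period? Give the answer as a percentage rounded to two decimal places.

Compound the nominal returns: 1.0730 × 1.0454 × 1.1325 × 1.0481 = 1.331445.
Compound inflation: 1.0400 × 1.0040 × 1.0830 × 1.0830 = 1.224684.
Deflate: 1.331445 / 1.224684 = 1.087174.
Total real return = 1.087174 − 1 → 8.72%.

8.72%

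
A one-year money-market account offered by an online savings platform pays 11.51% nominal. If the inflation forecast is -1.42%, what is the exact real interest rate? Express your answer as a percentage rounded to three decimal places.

By the Fisher equation, 1 + r = (1 + i)/(1 + π).
1 + r = 1.11510 / 0.98580 = 1.131163
r = 1.131163 − 1 = 13.1163%, i.e. 13.116%.

13.116%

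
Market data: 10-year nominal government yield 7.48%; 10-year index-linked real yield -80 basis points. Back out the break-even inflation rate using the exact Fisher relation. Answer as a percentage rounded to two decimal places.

(1 + π) = (1 + i)/(1 + r) = 1.07480 / 0.99200 = 1.083468
Break-even inflation = 1.083468 − 1 → 8.35%.

8.35%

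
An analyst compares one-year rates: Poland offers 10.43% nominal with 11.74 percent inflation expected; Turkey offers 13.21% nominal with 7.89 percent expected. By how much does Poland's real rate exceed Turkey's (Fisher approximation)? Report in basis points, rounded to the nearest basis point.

-663 basis points

Poland: 10.43% − 11.74% = -1.310%
Turkey: 13.21% − 7.89% = 5.320%
Differential = -6.630% → -663 basis points.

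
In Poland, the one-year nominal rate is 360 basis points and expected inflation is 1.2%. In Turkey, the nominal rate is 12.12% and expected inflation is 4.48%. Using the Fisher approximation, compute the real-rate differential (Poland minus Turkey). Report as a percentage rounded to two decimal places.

Poland: 3.6% − 1.2% = 2.400%
Turkey: 12.12% − 4.48% = 7.640%
Differential = -5.240% → -5.24%.

-5.24%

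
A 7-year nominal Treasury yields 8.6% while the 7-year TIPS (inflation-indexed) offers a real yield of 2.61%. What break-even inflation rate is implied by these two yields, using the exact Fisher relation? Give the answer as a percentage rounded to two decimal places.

5.84%

(1 + π) = (1 + i)/(1 + r) = 1.08600 / 1.02610 = 1.058376
Break-even inflation = 1.058376 − 1 → 5.84%.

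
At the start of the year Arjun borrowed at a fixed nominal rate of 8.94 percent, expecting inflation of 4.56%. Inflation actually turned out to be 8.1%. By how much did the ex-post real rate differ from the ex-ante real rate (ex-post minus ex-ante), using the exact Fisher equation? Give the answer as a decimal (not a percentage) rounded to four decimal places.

Ex-ante: (1 + 0.0894)/(1 + 0.0456) − 1 = 4.1890%
Ex-post: (1 + 0.0894)/(1 + 0.0810) − 1 = 0.7771%
Difference (ex-post − ex-ante) = -3.4119% → -0.0341.

-0.0341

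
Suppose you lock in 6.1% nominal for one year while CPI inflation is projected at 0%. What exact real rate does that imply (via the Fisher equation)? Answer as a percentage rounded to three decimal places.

6.100%

By the Fisher equation, 1 + r = (1 + i)/(1 + π).
1 + r = 1.06100 / 1.00000 = 1.061000
r = 1.061000 − 1 = 6.1000%, i.e. 6.100%.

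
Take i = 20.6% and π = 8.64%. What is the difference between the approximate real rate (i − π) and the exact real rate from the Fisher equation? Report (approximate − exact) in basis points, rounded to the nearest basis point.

95 basis points

Approximate: r ≈ 20.600% − 8.640% = 11.9600%
Exact: (1 + 0.2060)/(1 + 0.0864) − 1 = 11.0088%
Error = 11.9600% − 11.0088% = 0.9512% → 95 basis points.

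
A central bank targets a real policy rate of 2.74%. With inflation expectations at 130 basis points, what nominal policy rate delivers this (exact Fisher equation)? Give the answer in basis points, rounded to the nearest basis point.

(1 + i) = (1 + r)(1 + π) = 1.02740 × 1.01300 = 1.0407562
i = 1.0407562 − 1, so the required nominal rate is 408 basis points.

408 basis points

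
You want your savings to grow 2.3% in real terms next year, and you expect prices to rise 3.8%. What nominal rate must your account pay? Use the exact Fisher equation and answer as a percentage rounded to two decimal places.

6.19%

(1 + i) = (1 + r)(1 + π) = 1.02300 × 1.03800 = 1.061874
i = 1.061874 − 1, so the required nominal rate is 6.19%.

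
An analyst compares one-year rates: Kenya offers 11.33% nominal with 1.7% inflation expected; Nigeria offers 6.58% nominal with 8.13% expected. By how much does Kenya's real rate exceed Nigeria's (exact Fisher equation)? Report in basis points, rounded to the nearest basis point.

Kenya: (1 + 0.1133)/(1 + 0.0170) − 1 = 9.4690%
Nigeria: (1 + 0.0658)/(1 + 0.0813) − 1 = -1.4335%
Differential = 9.4690% − (-1.4335%) = 10.9025% → 1090 basis points.

1090 basis points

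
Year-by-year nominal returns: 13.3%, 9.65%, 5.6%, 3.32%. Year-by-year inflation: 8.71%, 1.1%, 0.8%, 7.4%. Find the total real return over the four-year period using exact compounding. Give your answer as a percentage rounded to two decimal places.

Compound the nominal returns: 1.1330 × 1.0965 × 1.0560 × 1.0332 = 1.355460.
Compound inflation: 1.0871 × 1.0110 × 1.0080 × 1.0740 = 1.189832.
Deflate: 1.355460 / 1.189832 = 1.139204.
Total real return = 1.139204 − 1 → 13.92%.

13.92%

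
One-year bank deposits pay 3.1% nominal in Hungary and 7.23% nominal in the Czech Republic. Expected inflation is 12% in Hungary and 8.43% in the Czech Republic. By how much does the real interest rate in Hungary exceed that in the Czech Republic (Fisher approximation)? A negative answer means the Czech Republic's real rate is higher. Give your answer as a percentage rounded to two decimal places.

-7.70%

Hungary: 3.1% − 12% = -8.900%
The Czech Republic: 7.23% − 8.43% = -1.200%
Differential = -7.700% → -7.70%.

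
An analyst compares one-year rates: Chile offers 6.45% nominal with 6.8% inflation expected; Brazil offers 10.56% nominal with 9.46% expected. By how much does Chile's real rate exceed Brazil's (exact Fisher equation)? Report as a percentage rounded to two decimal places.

Chile: (1 + 0.0645)/(1 + 0.0680) − 1 = -0.3277%
Brazil: (1 + 0.1056)/(1 + 0.0946) − 1 = 1.0049%
Differential = -0.3277% − 1.0049% = -1.3326% → -1.33%.

-1.33%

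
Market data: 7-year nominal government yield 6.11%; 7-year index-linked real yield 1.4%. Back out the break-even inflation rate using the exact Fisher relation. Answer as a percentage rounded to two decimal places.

(1 + π) = (1 + i)/(1 + r) = 1.06110 / 1.01400 = 1.0464497
Break-even inflation = 1.0464497 − 1 → 4.64%.

4.64%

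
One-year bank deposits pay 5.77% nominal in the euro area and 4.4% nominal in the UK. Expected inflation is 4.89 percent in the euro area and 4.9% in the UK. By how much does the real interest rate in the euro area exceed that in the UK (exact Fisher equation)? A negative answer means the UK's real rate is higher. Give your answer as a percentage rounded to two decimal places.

1.32%

The euro area: (1 + 0.0577)/(1 + 0.0489) − 1 = 0.8390%
The UK: (1 + 0.0440)/(1 + 0.0490) − 1 = -0.4766%
Differential = 0.8390% − (-0.4766%) = 1.3156% → 1.32%.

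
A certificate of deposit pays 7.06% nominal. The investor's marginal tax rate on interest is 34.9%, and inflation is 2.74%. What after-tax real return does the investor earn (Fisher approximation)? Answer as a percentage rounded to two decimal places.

1.86%

After-tax nominal return = 7.06% × (1 − 0.349) = 4.59606%.
r ≈ 4.59606% − 2.74% → 1.86%.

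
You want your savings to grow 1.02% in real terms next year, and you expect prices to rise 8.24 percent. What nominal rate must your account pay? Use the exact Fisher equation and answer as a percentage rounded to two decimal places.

(1 + i) = (1 + r)(1 + π) = 1.01020 × 1.08240 = 1.09344048
i = 1.09344048 − 1, so the required nominal rate is 9.34%.

9.34%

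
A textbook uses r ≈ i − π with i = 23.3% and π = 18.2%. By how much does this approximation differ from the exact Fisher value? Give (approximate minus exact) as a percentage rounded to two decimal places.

Approximate: r ≈ 23.300% − 18.200% = 5.1000%
Exact: (1 + 0.2330)/(1 + 0.1820) − 1 = 4.3147%
Error = 5.1000% − 4.3147% = 0.7853% → 0.79%.

0.79%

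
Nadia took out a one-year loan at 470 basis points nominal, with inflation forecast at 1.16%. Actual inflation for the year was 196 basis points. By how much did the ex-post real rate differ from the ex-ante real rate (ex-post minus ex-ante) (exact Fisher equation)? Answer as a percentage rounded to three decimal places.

Ex-ante: (1 + 0.0470)/(1 + 0.0116) − 1 = 3.4994%
Ex-post: (1 + 0.0470)/(1 + 0.0196) − 1 = 2.6873%
Difference (ex-post − ex-ante) = -0.8121% → -0.812%.

-0.812%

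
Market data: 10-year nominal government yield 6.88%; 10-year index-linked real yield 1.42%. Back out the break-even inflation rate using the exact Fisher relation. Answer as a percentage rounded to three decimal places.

5.384%

(1 + π) = (1 + i)/(1 + r) = 1.06880 / 1.01420 = 1.053836
Break-even inflation = 1.053836 − 1 → 5.384%.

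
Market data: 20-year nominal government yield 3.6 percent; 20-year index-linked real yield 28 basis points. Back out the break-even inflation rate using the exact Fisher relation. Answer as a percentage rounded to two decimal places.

3.31%

(1 + π) = (1 + i)/(1 + r) = 1.03600 / 1.00280 = 1.033107
Break-even inflation = 1.033107 − 1 → 3.31%.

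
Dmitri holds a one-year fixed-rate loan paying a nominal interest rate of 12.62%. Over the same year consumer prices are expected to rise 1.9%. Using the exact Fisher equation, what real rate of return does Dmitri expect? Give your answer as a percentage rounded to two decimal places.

1 + r = 1.12620 / 1.01900 = 1.105201
r = 1.105201 − 1 = 10.5201%, i.e. 10.52%.

10.52%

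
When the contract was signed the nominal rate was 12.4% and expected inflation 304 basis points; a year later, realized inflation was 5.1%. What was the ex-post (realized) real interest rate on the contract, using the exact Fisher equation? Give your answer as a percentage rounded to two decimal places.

6.95%

Ex-post: (1 + 0.1240)/(1 + 0.0510) − 1 = 6.9458%
So the realized real rate is 6.95%.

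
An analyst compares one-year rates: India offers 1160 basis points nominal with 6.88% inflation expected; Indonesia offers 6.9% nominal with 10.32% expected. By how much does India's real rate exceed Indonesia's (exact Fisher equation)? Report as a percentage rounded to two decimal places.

7.52%

India: (1 + 0.1160)/(1 + 0.0688) − 1 = 4.4162%
Indonesia: (1 + 0.0690)/(1 + 0.1032) − 1 = -3.1001%
Differential = 4.4162% − (-3.1001%) = 7.5162% → 7.52%.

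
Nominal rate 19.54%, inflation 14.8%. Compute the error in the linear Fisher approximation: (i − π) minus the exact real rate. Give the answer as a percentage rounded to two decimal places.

0.61%

Approximate: r ≈ 19.540% − 14.800% = 4.7400%
Exact: (1 + 0.1954)/(1 + 0.1480) − 1 = 4.1289%
Error = 4.7400% − 4.1289% = 0.6111% → 0.61%.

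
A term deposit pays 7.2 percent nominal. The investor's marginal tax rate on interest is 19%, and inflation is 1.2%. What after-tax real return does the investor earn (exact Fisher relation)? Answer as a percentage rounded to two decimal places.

4.58%

After-tax nominal return = 7.2% × (1 − 0.19) = 5.8320%.
1 + r = 1.05832 / 1.01200 = 1.045771
After-tax real rate = 1.045771 − 1 → 4.58%.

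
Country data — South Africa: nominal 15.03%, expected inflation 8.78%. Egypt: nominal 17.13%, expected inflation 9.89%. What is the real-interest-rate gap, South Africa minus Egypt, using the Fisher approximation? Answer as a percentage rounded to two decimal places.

South Africa: 15.03% − 8.78% = 6.250%
Egypt: 17.13% − 9.89% = 7.240%
Differential = -0.990% → -0.99%.

-0.99%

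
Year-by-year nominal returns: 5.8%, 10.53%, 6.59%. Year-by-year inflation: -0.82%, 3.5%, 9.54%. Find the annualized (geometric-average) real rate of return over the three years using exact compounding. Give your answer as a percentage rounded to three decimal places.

Compound the nominal returns: 1.0580 × 1.1053 × 1.0659 = 1.24647135.
Compound inflation: 0.9918 × 1.0350 × 1.0954 = 1.12444234.
Deflate: 1.24647135 / 1.12444234 = 1.10852402.
Annualized real rate = 1.10852402^(1/3) − 1 = 3.4940% → 3.494%.

3.494%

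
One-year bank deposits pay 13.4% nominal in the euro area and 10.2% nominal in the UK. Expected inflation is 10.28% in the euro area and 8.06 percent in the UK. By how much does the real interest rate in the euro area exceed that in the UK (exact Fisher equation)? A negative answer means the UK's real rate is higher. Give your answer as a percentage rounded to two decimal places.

0.85%

The euro area: (1 + 0.1340)/(1 + 0.1028) − 1 = 2.8292%
The UK: (1 + 0.1020)/(1 + 0.0806) − 1 = 1.9804%
Differential = 2.8292% − 1.9804% = 0.8488% → 0.85%.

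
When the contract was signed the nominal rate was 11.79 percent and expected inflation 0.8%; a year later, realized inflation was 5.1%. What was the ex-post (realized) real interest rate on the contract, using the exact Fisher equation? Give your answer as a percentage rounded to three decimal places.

Ex-post: (1 + 0.1179)/(1 + 0.0510) − 1 = 6.3654%
So the realized real rate is 6.365%.

6.365%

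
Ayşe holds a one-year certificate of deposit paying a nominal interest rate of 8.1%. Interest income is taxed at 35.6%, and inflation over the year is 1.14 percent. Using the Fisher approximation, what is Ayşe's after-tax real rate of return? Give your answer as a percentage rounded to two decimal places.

After-tax nominal return = 8.1% × (1 − 0.356) = 5.2164%.
r ≈ 5.2164% − 1.14% → 4.08%.

4.08%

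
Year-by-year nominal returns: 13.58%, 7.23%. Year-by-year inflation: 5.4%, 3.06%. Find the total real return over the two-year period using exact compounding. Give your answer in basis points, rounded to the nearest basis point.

Compound the nominal returns: 1.1358 × 1.0723 = 1.217918.
Compound inflation: 1.0540 × 1.0306 = 1.086252.
Deflate: 1.217918 / 1.086252 = 1.121211.
Total real return = 1.121211 − 1 → 1212 basis points.

1212 basis points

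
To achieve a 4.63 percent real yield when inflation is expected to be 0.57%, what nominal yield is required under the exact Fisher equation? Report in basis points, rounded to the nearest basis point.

(1 + i) = (1 + r)(1 + π) = 1.04630 × 1.00570 = 1.05226391
i = 1.05226391 − 1, so the required nominal rate is 523 basis points.

523 basis points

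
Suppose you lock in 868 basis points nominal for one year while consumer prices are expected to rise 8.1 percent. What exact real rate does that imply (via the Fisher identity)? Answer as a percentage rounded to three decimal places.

0.537%

By the Fisher identity, 1 + r = (1 + i)/(1 + π).
1 + r = 1.08680 / 1.08100 = 1.0053654
r = 1.0053654 − 1 = 0.53654%, i.e. 0.537%.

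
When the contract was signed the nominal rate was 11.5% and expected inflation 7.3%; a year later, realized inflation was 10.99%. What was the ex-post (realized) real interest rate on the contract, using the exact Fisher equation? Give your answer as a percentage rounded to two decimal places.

Ex-post: (1 + 0.1150)/(1 + 0.1099) − 1 = 0.4595%
So the realized real rate is 0.46%.

0.46%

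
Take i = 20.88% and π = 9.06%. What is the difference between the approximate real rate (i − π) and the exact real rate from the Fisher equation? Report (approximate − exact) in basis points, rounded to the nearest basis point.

98 basis points

Approximate: r ≈ 20.880% − 9.060% = 11.8200%
Exact: (1 + 0.2088)/(1 + 0.0906) − 1 = 10.8381%
Error = 11.8200% − 10.8381% = 0.9819% → 98 basis points.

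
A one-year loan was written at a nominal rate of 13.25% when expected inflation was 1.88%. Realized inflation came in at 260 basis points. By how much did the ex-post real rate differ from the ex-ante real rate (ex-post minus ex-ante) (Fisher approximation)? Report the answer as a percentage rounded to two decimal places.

-0.72%

Ex-ante: 13.25% − 1.88% = 11.370%
Ex-post: 13.25% − 2.6% = 10.650%
Difference (ex-post − ex-ante) = -0.7200% → -0.72%.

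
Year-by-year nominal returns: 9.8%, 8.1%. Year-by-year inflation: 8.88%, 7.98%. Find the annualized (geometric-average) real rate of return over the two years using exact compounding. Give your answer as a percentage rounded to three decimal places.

0.477%

Nominal growth factor = 1.0980 × 1.0810 = 1.18693800
Price-level growth factor = 1.0888 × 1.0798 = 1.17568624
Real growth factor = 1.18693800 / 1.17568624 = 1.00957038
Annualized real rate = 1.00957038^(1/2) − 1 = 0.4774% → 0.477%.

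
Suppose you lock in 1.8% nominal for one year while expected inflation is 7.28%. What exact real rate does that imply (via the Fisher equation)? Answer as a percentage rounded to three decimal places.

-5.108%

By the Fisher equation, 1 + r = (1 + i)/(1 + π).
1 + r = 1.01800 / 1.07280 = 0.948919
r = 0.948919 − 1 = -5.1081%, i.e. -5.108%.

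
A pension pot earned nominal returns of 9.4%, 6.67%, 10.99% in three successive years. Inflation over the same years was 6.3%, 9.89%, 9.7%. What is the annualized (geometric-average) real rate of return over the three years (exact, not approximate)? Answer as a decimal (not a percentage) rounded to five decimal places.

0.00357

Compound the nominal returns: 1.0940 × 1.0667 × 1.1099 = 1.29521978.
Compound inflation: 1.0630 × 1.0989 × 1.0970 = 1.28143938.
Deflate: 1.29521978 / 1.28143938 = 1.01075385.
Annualized real rate = 1.01075385^(1/3) − 1 = 0.3572% → 0.00357.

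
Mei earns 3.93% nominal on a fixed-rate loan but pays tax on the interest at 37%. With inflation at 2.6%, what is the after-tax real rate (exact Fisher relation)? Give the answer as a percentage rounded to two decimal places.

After-tax nominal return = 3.93% × (1 − 0.37) = 2.4759%.
1 + r = 1.024759 / 1.02600 = 0.998790
After-tax real rate = 0.998790 − 1 → -0.12%.

-0.12%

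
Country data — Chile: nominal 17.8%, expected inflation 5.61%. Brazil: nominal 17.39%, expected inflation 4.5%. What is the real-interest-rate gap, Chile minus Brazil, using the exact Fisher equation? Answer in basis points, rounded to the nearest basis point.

Chile: (1 + 0.1780)/(1 + 0.0561) − 1 = 11.5425%
Brazil: (1 + 0.1739)/(1 + 0.0450) − 1 = 12.3349%
Differential = 11.5425% − 12.3349% = -0.7925% → -79 basis points.

-79 basis points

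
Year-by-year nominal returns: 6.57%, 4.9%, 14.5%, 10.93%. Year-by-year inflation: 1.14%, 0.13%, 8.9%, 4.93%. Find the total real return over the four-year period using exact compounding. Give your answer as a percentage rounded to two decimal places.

Nominal growth factor = 1.0657 × 1.0490 × 1.1450 × 1.1093 = 1.419924
Price-level growth factor = 1.0114 × 1.0013 × 1.0890 × 1.0493 = 1.157217
Real growth factor = 1.419924 / 1.157217 = 1.227016
Total real return = 1.227016 − 1 → 22.70%.

22.70%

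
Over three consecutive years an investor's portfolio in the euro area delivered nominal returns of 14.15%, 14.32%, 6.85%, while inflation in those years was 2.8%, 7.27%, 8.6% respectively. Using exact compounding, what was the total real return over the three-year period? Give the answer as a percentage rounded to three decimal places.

16.432%

Compound the nominal returns: 1.1415 × 1.1432 × 1.0685 = 1.394353.
Compound inflation: 1.0280 × 1.0727 × 1.0860 = 1.197571.
Deflate: 1.394353 / 1.197571 = 1.164318.
Total real return = 1.164318 − 1 → 16.432%.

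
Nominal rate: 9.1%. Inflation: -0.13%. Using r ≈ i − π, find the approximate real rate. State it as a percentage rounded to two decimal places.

9.23%

r ≈ i − π = 9.1% − (-0.13%) = 9.23%.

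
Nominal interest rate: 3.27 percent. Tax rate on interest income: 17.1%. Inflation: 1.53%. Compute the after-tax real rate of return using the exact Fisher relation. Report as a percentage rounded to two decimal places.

After-tax nominal return = 3.27% × (1 − 0.171) = 2.71083%.
1 + r = 1.0271083 / 1.01530 = 1.011630
After-tax real rate = 1.011630 − 1 → 1.16%.

1.16%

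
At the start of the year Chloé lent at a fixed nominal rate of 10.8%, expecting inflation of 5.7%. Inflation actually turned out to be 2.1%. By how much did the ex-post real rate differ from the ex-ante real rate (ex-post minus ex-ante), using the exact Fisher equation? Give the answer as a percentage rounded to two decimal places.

3.70%

Ex-ante: (1 + 0.1080)/(1 + 0.0570) − 1 = 4.8250%
Ex-post: (1 + 0.1080)/(1 + 0.0210) − 1 = 8.5211%
Difference (ex-post − ex-ante) = 3.6961% → 3.70%.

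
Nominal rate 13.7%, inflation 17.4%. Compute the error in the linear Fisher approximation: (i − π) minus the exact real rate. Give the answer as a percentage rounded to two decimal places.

-0.55%

Approximate: r ≈ 13.700% − 17.400% = -3.7000%
Exact: (1 + 0.1370)/(1 + 0.1740) − 1 = -3.1516%
Error = -3.7000% − (-3.1516%) = -0.5484% → -0.55%.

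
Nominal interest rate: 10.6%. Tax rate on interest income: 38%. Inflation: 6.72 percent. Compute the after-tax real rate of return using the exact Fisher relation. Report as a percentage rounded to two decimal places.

After-tax nominal return = 10.6% × (1 − 0.38) = 6.5720%.
1 + r = 1.06572 / 1.06720 = 0.998613
After-tax real rate = 0.998613 − 1 → -0.14%.

-0.14%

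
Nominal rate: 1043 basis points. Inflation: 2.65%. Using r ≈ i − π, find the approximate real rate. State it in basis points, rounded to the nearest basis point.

r ≈ i − π = 10.43% − 2.65% = 778 basis points.

778 basis points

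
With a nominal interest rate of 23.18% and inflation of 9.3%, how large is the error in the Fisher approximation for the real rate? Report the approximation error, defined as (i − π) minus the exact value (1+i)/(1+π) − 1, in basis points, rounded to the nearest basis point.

Approximate: r ≈ 23.180% − 9.300% = 13.8800%
Exact: (1 + 0.2318)/(1 + 0.0930) − 1 = 12.6990%
Error = 13.8800% − 12.6990% = 1.1810% → 118 basis points.

118 basis points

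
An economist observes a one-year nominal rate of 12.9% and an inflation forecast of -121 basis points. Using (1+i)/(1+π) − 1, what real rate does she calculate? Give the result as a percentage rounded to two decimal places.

By the Fisher relation, 1 + r = (1 + i)/(1 + π).
1 + r = 1.12900 / 0.98790 = 1.142828
r = 1.142828 − 1 = 14.2828%, i.e. 14.28%.

14.28%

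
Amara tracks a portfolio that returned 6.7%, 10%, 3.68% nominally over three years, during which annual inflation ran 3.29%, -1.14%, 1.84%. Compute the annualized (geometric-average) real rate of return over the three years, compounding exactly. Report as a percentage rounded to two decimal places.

Compound the nominal returns: 1.0670 × 1.1000 × 1.0368 = 1.21689216.
Compound inflation: 1.0329 × 0.9886 × 1.0184 = 1.03991364.
Deflate: 1.21689216 / 1.03991364 = 1.17018579.
Annualized real rate = 1.17018579^(1/3) − 1 = 5.3784% → 5.38%.

5.38%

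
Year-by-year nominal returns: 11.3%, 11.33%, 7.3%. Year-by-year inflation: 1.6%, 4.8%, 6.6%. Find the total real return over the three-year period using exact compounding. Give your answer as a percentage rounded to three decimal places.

Nominal growth factor = 1.1130 × 1.1133 × 1.0730 = 1.329557
Price-level growth factor = 1.0160 × 1.0480 × 1.0660 = 1.135043
Real growth factor = 1.329557 / 1.135043 = 1.171372
Total real return = 1.171372 − 1 → 17.137%.

17.137%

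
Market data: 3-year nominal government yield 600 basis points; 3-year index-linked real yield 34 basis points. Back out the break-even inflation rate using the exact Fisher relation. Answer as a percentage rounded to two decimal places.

(1 + π) = (1 + i)/(1 + r) = 1.06000 / 1.00340 = 1.056408
Break-even inflation = 1.056408 − 1 → 5.64%.

5.64%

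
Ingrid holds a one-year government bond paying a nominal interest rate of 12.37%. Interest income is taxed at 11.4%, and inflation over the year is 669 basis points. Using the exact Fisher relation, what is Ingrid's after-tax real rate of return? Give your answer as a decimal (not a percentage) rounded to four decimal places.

After-tax nominal return = 12.37% × (1 − 0.114) = 10.95982%.
1 + r = 1.1095982 / 1.06690 = 1.040021
After-tax real rate = 1.040021 − 1 → 0.0400.

0.0400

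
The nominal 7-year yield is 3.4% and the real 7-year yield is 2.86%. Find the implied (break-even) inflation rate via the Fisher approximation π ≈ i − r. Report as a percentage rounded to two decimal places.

π ≈ i − r = 3.4% − 2.86% → 0.54%.

0.54%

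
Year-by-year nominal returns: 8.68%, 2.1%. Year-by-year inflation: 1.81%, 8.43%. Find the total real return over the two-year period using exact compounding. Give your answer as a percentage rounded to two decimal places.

Nominal growth factor = 1.0868 × 1.0210 = 1.109623
Price-level growth factor = 1.0181 × 1.0843 = 1.103926
Real growth factor = 1.109623 / 1.103926 = 1.005161
Total real return = 1.005161 − 1 → 0.52%.

0.52%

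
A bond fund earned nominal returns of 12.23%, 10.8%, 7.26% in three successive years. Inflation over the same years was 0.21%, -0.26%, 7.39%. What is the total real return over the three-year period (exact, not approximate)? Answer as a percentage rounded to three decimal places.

Compound the nominal returns: 1.1223 × 1.1080 × 1.0726 = 1.333787.
Compound inflation: 1.0021 × 0.9974 × 1.0739 = 1.073357.
Deflate: 1.333787 / 1.073357 = 1.242631.
Total real return = 1.242631 − 1 → 24.263%.

24.263%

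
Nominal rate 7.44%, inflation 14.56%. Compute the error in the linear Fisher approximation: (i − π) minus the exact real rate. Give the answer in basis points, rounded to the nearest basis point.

-90 basis points

Approximate: r ≈ 7.440% − 14.560% = -7.1200%
Exact: (1 + 0.0744)/(1 + 0.1456) − 1 = -6.2151%
Error = -7.1200% − (-6.2151%) = -0.9049% → -90 basis points.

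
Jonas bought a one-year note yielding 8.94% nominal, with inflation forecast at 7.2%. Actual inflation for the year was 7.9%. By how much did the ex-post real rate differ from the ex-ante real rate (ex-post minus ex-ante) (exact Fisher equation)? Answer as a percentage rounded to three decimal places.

-0.659%

Ex-ante: (1 + 0.0894)/(1 + 0.0720) − 1 = 1.6231%
Ex-post: (1 + 0.0894)/(1 + 0.0790) − 1 = 0.9639%
Difference (ex-post − ex-ante) = -0.6593% → -0.659%.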